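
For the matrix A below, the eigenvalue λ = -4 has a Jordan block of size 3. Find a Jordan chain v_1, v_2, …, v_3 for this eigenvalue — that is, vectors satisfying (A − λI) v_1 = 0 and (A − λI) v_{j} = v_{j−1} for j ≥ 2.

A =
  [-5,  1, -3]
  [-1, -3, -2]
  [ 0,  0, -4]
A Jordan chain for λ = -4 of length 3:
v_1 = (1, 1, 0)ᵀ
v_2 = (-3, -2, 0)ᵀ
v_3 = (0, 0, 1)ᵀ

Let N = A − (-4)·I. We want v_3 with N^3 v_3 = 0 but N^2 v_3 ≠ 0; then v_{j-1} := N · v_j for j = 3, …, 2.

Pick v_3 = (0, 0, 1)ᵀ.
Then v_2 = N · v_3 = (-3, -2, 0)ᵀ.
Then v_1 = N · v_2 = (1, 1, 0)ᵀ.

Sanity check: (A − (-4)·I) v_1 = (0, 0, 0)ᵀ = 0. ✓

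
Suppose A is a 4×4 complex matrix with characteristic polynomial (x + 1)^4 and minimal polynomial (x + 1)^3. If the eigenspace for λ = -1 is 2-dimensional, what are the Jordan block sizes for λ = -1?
Block sizes for λ = -1: [3, 1]

Step 1 — from the characteristic polynomial, algebraic multiplicity of λ = -1 is 4. From dim ker(A − (-1)·I) = 2, there are exactly 2 Jordan blocks for λ = -1.
Step 2 — from the minimal polynomial, the factor (x + 1)^3 tells us the largest block for λ = -1 has size 3.
Step 3 — with total size 4, 2 blocks, and largest block 3, the block sizes (in nonincreasing order) are [3, 1].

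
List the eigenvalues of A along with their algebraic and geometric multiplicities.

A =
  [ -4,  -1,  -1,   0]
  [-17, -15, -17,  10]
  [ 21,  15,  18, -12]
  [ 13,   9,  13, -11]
λ = -3: alg = 4, geom = 2

Step 1 — factor the characteristic polynomial to read off the algebraic multiplicities:
  χ_A(x) = (x + 3)^4

Step 2 — compute geometric multiplicities via the rank-nullity identity g(λ) = n − rank(A − λI):
  rank(A − (-3)·I) = 2, so dim ker(A − (-3)·I) = n − 2 = 2

Summary:
  λ = -3: algebraic multiplicity = 4, geometric multiplicity = 2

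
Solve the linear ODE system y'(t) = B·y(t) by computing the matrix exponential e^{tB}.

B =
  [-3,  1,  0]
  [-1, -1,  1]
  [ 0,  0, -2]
e^{tB} =
  [-t*exp(-2*t) + exp(-2*t), t*exp(-2*t), t^2*exp(-2*t)/2]
  [-t*exp(-2*t), t*exp(-2*t) + exp(-2*t), t^2*exp(-2*t)/2 + t*exp(-2*t)]
  [0, 0, exp(-2*t)]

Strategy: write B = P · J · P⁻¹ where J is a Jordan canonical form, so e^{tB} = P · e^{tJ} · P⁻¹, and e^{tJ} can be computed block-by-block.

B has Jordan form
J =
  [-2,  1,  0]
  [ 0, -2,  1]
  [ 0,  0, -2]
(up to reordering of blocks).

Per-block formulas:
  For a 3×3 Jordan block J_3(-2): exp(t · J_3(-2)) = e^(-2t)·(I + t·N + (t^2/2)·N^2), where N is the 3×3 nilpotent shift.

After assembling e^{tJ} and conjugating by P, we get:

e^{tB} =
  [-t*exp(-2*t) + exp(-2*t), t*exp(-2*t), t^2*exp(-2*t)/2]
  [-t*exp(-2*t), t*exp(-2*t) + exp(-2*t), t^2*exp(-2*t)/2 + t*exp(-2*t)]
  [0, 0, exp(-2*t)]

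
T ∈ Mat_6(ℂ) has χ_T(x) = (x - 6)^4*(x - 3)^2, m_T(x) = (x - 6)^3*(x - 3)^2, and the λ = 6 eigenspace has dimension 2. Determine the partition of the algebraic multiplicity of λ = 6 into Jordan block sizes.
Block sizes for λ = 6: [3, 1]

Step 1 — from the characteristic polynomial, algebraic multiplicity of λ = 6 is 4. From dim ker(T − (6)·I) = 2, there are exactly 2 Jordan blocks for λ = 6.
Step 2 — from the minimal polynomial, the factor (x − 6)^3 tells us the largest block for λ = 6 has size 3.
Step 3 — with total size 4, 2 blocks, and largest block 3, the block sizes (in nonincreasing order) are [3, 1].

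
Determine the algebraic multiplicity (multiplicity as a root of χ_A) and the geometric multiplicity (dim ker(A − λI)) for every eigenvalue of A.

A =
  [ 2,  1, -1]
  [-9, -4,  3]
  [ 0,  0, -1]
λ = -1: alg = 3, geom = 2

Step 1 — factor the characteristic polynomial to read off the algebraic multiplicities:
  χ_A(x) = (x + 1)^3

Step 2 — compute geometric multiplicities via the rank-nullity identity g(λ) = n − rank(A − λI):
  rank(A − (-1)·I) = 1, so dim ker(A − (-1)·I) = n − 1 = 2

Summary:
  λ = -1: algebraic multiplicity = 3, geometric multiplicity = 2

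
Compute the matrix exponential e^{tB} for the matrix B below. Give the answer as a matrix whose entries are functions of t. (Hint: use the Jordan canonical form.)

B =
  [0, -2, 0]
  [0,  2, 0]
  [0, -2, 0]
e^{tB} =
  [1, 1 - exp(2*t), 0]
  [0, exp(2*t), 0]
  [0, 1 - exp(2*t), 1]

Strategy: write B = P · J · P⁻¹ where J is a Jordan canonical form, so e^{tB} = P · e^{tJ} · P⁻¹, and e^{tJ} can be computed block-by-block.

B has Jordan form
J =
  [0, 0, 0]
  [0, 0, 0]
  [0, 0, 2]
(up to reordering of blocks).

Per-block formulas:
  For a 1×1 block at λ = 0: exp(t · [0]) = [e^(0t)].
  For a 1×1 block at λ = 2: exp(t · [2]) = [e^(2t)].

After assembling e^{tJ} and conjugating by P, we get:

e^{tB} =
  [1, 1 - exp(2*t), 0]
  [0, exp(2*t), 0]
  [0, 1 - exp(2*t), 1]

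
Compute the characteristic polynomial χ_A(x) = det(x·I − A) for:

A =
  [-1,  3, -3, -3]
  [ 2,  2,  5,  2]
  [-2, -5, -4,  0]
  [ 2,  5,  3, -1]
x^4 + 4*x^3 + 6*x^2 + 4*x + 1

Expanding det(x·I − A) (e.g. by cofactor expansion or by noting that A is similar to its Jordan form J, which has the same characteristic polynomial as A) gives
  χ_A(x) = x^4 + 4*x^3 + 6*x^2 + 4*x + 1
which factors as (x + 1)^4. The eigenvalues (with algebraic multiplicities) are λ = -1 with multiplicity 4.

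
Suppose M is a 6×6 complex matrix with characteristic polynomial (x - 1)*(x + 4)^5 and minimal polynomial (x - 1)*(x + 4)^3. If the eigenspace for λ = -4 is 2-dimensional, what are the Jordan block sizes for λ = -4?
Block sizes for λ = -4: [3, 2]

Step 1 — from the characteristic polynomial, algebraic multiplicity of λ = -4 is 5. From dim ker(M − (-4)·I) = 2, there are exactly 2 Jordan blocks for λ = -4.
Step 2 — from the minimal polynomial, the factor (x + 4)^3 tells us the largest block for λ = -4 has size 3.
Step 3 — with total size 5, 2 blocks, and largest block 3, the block sizes (in nonincreasing order) are [3, 2].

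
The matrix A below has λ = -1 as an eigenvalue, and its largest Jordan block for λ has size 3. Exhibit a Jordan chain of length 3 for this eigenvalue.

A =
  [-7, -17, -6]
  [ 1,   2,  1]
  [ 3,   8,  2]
A Jordan chain for λ = -1 of length 3:
v_1 = (1, 0, -1)ᵀ
v_2 = (-6, 1, 3)ᵀ
v_3 = (1, 0, 0)ᵀ

Let N = A − (-1)·I. We want v_3 with N^3 v_3 = 0 but N^2 v_3 ≠ 0; then v_{j-1} := N · v_j for j = 3, …, 2.

Pick v_3 = (1, 0, 0)ᵀ.
Then v_2 = N · v_3 = (-6, 1, 3)ᵀ.
Then v_1 = N · v_2 = (1, 0, -1)ᵀ.

Sanity check: (A − (-1)·I) v_1 = (0, 0, 0)ᵀ = 0. ✓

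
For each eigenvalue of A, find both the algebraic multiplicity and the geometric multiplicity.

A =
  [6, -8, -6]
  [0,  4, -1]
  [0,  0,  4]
λ = 4: alg = 2, geom = 1; λ = 6: alg = 1, geom = 1

Step 1 — factor the characteristic polynomial to read off the algebraic multiplicities:
  χ_A(x) = (x - 6)*(x - 4)^2

Step 2 — compute geometric multiplicities via the rank-nullity identity g(λ) = n − rank(A − λI):
  rank(A − (4)·I) = 2, so dim ker(A − (4)·I) = n − 2 = 1
  rank(A − (6)·I) = 2, so dim ker(A − (6)·I) = n − 2 = 1

Summary:
  λ = 4: algebraic multiplicity = 2, geometric multiplicity = 1
  λ = 6: algebraic multiplicity = 1, geometric multiplicity = 1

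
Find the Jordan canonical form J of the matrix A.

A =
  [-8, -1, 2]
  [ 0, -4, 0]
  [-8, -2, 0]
J_2(-4) ⊕ J_1(-4)

The characteristic polynomial is
  det(x·I − A) = x^3 + 12*x^2 + 48*x + 64 = (x + 4)^3

Eigenvalues and multiplicities (the geometric multiplicity of λ is n − rank(A − λI), which equals the number of Jordan blocks for λ):
  λ = -4: algebraic multiplicity = 3, geometric multiplicity = 2

Determining the block sizes for each eigenvalue:
  λ = -4: 2 blocks summing to 3 forces exactly one block of size 2 and the rest size 1 → block sizes [2, 1]

Assembling the blocks gives a Jordan form
J =
  [-4,  1,  0]
  [ 0, -4,  0]
  [ 0,  0, -4]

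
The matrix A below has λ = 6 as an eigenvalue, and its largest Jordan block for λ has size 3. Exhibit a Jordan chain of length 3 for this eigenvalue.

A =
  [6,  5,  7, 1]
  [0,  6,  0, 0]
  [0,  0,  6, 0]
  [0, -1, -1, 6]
A Jordan chain for λ = 6 of length 3:
v_1 = (-1, 0, 0, 0)ᵀ
v_2 = (5, 0, 0, -1)ᵀ
v_3 = (0, 1, 0, 0)ᵀ

Let N = A − (6)·I. We want v_3 with N^3 v_3 = 0 but N^2 v_3 ≠ 0; then v_{j-1} := N · v_j for j = 3, …, 2.

Pick v_3 = (0, 1, 0, 0)ᵀ.
Then v_2 = N · v_3 = (5, 0, 0, -1)ᵀ.
Then v_1 = N · v_2 = (-1, 0, 0, 0)ᵀ.

Sanity check: (A − (6)·I) v_1 = (0, 0, 0, 0)ᵀ = 0. ✓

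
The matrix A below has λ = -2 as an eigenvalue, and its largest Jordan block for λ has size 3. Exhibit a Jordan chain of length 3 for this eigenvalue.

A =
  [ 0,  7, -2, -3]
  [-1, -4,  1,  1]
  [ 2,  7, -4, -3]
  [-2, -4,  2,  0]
A Jordan chain for λ = -2 of length 3:
v_1 = (-1, 0, -1, 0)ᵀ
v_2 = (2, -1, 2, -2)ᵀ
v_3 = (1, 0, 0, 0)ᵀ

Let N = A − (-2)·I. We want v_3 with N^3 v_3 = 0 but N^2 v_3 ≠ 0; then v_{j-1} := N · v_j for j = 3, …, 2.

Pick v_3 = (1, 0, 0, 0)ᵀ.
Then v_2 = N · v_3 = (2, -1, 2, -2)ᵀ.
Then v_1 = N · v_2 = (-1, 0, -1, 0)ᵀ.

Sanity check: (A − (-2)·I) v_1 = (0, 0, 0, 0)ᵀ = 0. ✓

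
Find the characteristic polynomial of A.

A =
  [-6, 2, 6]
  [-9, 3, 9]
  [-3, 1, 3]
x^3

Expanding det(x·I − A) (e.g. by cofactor expansion or by noting that A is similar to its Jordan form J, which has the same characteristic polynomial as A) gives
  χ_A(x) = x^3
which factors as x^3. The eigenvalues (with algebraic multiplicities) are λ = 0 with multiplicity 3.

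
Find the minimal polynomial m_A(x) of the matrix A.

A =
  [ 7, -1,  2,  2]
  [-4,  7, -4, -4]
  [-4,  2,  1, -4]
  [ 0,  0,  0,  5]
x^2 - 10*x + 25

The characteristic polynomial is χ_A(x) = (x - 5)^4, so the eigenvalues are known. The minimal polynomial is
  m_A(x) = Π_λ (x − λ)^{k_λ}
where k_λ is the size of the *largest* Jordan block for λ (equivalently, the smallest k with (A − λI)^k v = 0 for every generalised eigenvector v of λ).

  λ = 5: largest Jordan block has size 2, contributing (x − 5)^2

So m_A(x) = (x - 5)^2 = x^2 - 10*x + 25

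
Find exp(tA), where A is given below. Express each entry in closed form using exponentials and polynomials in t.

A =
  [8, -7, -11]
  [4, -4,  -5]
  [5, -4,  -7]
e^{tA} =
  [-t^2*exp(-t) + 9*t*exp(-t) + exp(-t), t^2*exp(-t) - 7*t*exp(-t), t^2*exp(-t) - 11*t*exp(-t)]
  [-t^2*exp(-t)/2 + 4*t*exp(-t), t^2*exp(-t)/2 - 3*t*exp(-t) + exp(-t), t^2*exp(-t)/2 - 5*t*exp(-t)]
  [-t^2*exp(-t)/2 + 5*t*exp(-t), t^2*exp(-t)/2 - 4*t*exp(-t), t^2*exp(-t)/2 - 6*t*exp(-t) + exp(-t)]

Strategy: write A = P · J · P⁻¹ where J is a Jordan canonical form, so e^{tA} = P · e^{tJ} · P⁻¹, and e^{tJ} can be computed block-by-block.

A has Jordan form
J =
  [-1,  1,  0]
  [ 0, -1,  1]
  [ 0,  0, -1]
(up to reordering of blocks).

Per-block formulas:
  For a 3×3 Jordan block J_3(-1): exp(t · J_3(-1)) = e^(-1t)·(I + t·N + (t^2/2)·N^2), where N is the 3×3 nilpotent shift.

After assembling e^{tJ} and conjugating by P, we get:

e^{tA} =
  [-t^2*exp(-t) + 9*t*exp(-t) + exp(-t), t^2*exp(-t) - 7*t*exp(-t), t^2*exp(-t) - 11*t*exp(-t)]
  [-t^2*exp(-t)/2 + 4*t*exp(-t), t^2*exp(-t)/2 - 3*t*exp(-t) + exp(-t), t^2*exp(-t)/2 - 5*t*exp(-t)]
  [-t^2*exp(-t)/2 + 5*t*exp(-t), t^2*exp(-t)/2 - 4*t*exp(-t), t^2*exp(-t)/2 - 6*t*exp(-t) + exp(-t)]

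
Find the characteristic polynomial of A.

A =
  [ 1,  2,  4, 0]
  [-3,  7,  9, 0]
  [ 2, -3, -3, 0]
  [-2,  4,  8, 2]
x^4 - 7*x^3 + 18*x^2 - 20*x + 8

Expanding det(x·I − A) (e.g. by cofactor expansion or by noting that A is similar to its Jordan form J, which has the same characteristic polynomial as A) gives
  χ_A(x) = x^4 - 7*x^3 + 18*x^2 - 20*x + 8
which factors as (x - 2)^3*(x - 1). The eigenvalues (with algebraic multiplicities) are λ = 1 with multiplicity 1, λ = 2 with multiplicity 3.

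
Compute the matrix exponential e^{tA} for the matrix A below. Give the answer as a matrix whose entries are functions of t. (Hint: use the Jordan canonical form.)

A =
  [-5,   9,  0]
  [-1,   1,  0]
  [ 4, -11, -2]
e^{tA} =
  [-3*t*exp(-2*t) + exp(-2*t), 9*t*exp(-2*t), 0]
  [-t*exp(-2*t), 3*t*exp(-2*t) + exp(-2*t), 0]
  [-t^2*exp(-2*t)/2 + 4*t*exp(-2*t), 3*t^2*exp(-2*t)/2 - 11*t*exp(-2*t), exp(-2*t)]

Strategy: write A = P · J · P⁻¹ where J is a Jordan canonical form, so e^{tA} = P · e^{tJ} · P⁻¹, and e^{tJ} can be computed block-by-block.

A has Jordan form
J =
  [-2,  1,  0]
  [ 0, -2,  1]
  [ 0,  0, -2]
(up to reordering of blocks).

Per-block formulas:
  For a 3×3 Jordan block J_3(-2): exp(t · J_3(-2)) = e^(-2t)·(I + t·N + (t^2/2)·N^2), where N is the 3×3 nilpotent shift.

After assembling e^{tJ} and conjugating by P, we get:

e^{tA} =
  [-3*t*exp(-2*t) + exp(-2*t), 9*t*exp(-2*t), 0]
  [-t*exp(-2*t), 3*t*exp(-2*t) + exp(-2*t), 0]
  [-t^2*exp(-2*t)/2 + 4*t*exp(-2*t), 3*t^2*exp(-2*t)/2 - 11*t*exp(-2*t), exp(-2*t)]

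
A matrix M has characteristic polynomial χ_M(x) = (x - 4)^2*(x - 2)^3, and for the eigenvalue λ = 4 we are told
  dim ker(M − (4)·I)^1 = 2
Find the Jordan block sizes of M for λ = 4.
Block sizes for λ = 4: [1, 1]

From the dimensions of kernels of powers, the number of Jordan blocks of size at least j is d_j − d_{j−1} where d_j = dim ker(N^j) (with d_0 = 0). Computing the differences gives [2].
The number of blocks of size exactly k is (#blocks of size ≥ k) − (#blocks of size ≥ k + 1), so the partition is: 2 block(s) of size 1.
In nonincreasing order the block sizes are [1, 1].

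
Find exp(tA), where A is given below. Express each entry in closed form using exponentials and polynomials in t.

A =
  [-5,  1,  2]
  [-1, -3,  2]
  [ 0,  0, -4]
e^{tA} =
  [-t*exp(-4*t) + exp(-4*t), t*exp(-4*t), 2*t*exp(-4*t)]
  [-t*exp(-4*t), t*exp(-4*t) + exp(-4*t), 2*t*exp(-4*t)]
  [0, 0, exp(-4*t)]

Strategy: write A = P · J · P⁻¹ where J is a Jordan canonical form, so e^{tA} = P · e^{tJ} · P⁻¹, and e^{tJ} can be computed block-by-block.

A has Jordan form
J =
  [-4,  1,  0]
  [ 0, -4,  0]
  [ 0,  0, -4]
(up to reordering of blocks).

Per-block formulas:
  For a 1×1 block at λ = -4: exp(t · [-4]) = [e^(-4t)].
  For a 2×2 Jordan block J_2(-4): exp(t · J_2(-4)) = e^(-4t)·(I + t·N), where N is the 2×2 nilpotent shift.

After assembling e^{tJ} and conjugating by P, we get:

e^{tA} =
  [-t*exp(-4*t) + exp(-4*t), t*exp(-4*t), 2*t*exp(-4*t)]
  [-t*exp(-4*t), t*exp(-4*t) + exp(-4*t), 2*t*exp(-4*t)]
  [0, 0, exp(-4*t)]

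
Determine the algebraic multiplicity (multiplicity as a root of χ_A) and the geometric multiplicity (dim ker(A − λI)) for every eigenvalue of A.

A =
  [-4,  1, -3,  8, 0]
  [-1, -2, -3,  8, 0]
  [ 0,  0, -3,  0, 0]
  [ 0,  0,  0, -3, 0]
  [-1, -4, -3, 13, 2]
λ = -3: alg = 4, geom = 3; λ = 2: alg = 1, geom = 1

Step 1 — factor the characteristic polynomial to read off the algebraic multiplicities:
  χ_A(x) = (x - 2)*(x + 3)^4

Step 2 — compute geometric multiplicities via the rank-nullity identity g(λ) = n − rank(A − λI):
  rank(A − (-3)·I) = 2, so dim ker(A − (-3)·I) = n − 2 = 3
  rank(A − (2)·I) = 4, so dim ker(A − (2)·I) = n − 4 = 1

Summary:
  λ = -3: algebraic multiplicity = 4, geometric multiplicity = 3
  λ = 2: algebraic multiplicity = 1, geometric multiplicity = 1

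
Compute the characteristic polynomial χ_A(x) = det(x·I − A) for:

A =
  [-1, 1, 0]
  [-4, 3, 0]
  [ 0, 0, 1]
x^3 - 3*x^2 + 3*x - 1

Expanding det(x·I − A) (e.g. by cofactor expansion or by noting that A is similar to its Jordan form J, which has the same characteristic polynomial as A) gives
  χ_A(x) = x^3 - 3*x^2 + 3*x - 1
which factors as (x - 1)^3. The eigenvalues (with algebraic multiplicities) are λ = 1 with multiplicity 3.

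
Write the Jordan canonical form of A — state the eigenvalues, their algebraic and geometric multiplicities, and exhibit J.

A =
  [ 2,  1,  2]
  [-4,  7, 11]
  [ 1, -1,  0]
J_3(3)

The characteristic polynomial is
  det(x·I − A) = x^3 - 9*x^2 + 27*x - 27 = (x - 3)^3

Eigenvalues and multiplicities (the geometric multiplicity of λ is n − rank(A − λI), which equals the number of Jordan blocks for λ):
  λ = 3: algebraic multiplicity = 3, geometric multiplicity = 1

Determining the block sizes for each eigenvalue:
  λ = 3: one block (gm = 1), so the single block has size am = 3 → block sizes [3]

Assembling the blocks gives a Jordan form
J =
  [3, 1, 0]
  [0, 3, 1]
  [0, 0, 3]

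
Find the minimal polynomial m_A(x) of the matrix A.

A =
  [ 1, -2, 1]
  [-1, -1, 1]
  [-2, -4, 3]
x^3 - 3*x^2 + 3*x - 1

The characteristic polynomial is χ_A(x) = (x - 1)^3, so the eigenvalues are known. The minimal polynomial is
  m_A(x) = Π_λ (x − λ)^{k_λ}
where k_λ is the size of the *largest* Jordan block for λ (equivalently, the smallest k with (A − λI)^k v = 0 for every generalised eigenvector v of λ).

  λ = 1: largest Jordan block has size 3, contributing (x − 1)^3

So m_A(x) = (x - 1)^3 = x^3 - 3*x^2 + 3*x - 1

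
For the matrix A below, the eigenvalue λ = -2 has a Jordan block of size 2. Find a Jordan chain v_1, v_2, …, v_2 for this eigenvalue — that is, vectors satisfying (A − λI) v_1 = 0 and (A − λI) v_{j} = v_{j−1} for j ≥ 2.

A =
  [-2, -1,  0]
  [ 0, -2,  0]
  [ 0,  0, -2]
A Jordan chain for λ = -2 of length 2:
v_1 = (-1, 0, 0)ᵀ
v_2 = (0, 1, 0)ᵀ

Let N = A − (-2)·I. We want v_2 with N^2 v_2 = 0 but N^1 v_2 ≠ 0; then v_{j-1} := N · v_j for j = 2, …, 2.

Pick v_2 = (0, 1, 0)ᵀ.
Then v_1 = N · v_2 = (-1, 0, 0)ᵀ.

Sanity check: (A − (-2)·I) v_1 = (0, 0, 0)ᵀ = 0. ✓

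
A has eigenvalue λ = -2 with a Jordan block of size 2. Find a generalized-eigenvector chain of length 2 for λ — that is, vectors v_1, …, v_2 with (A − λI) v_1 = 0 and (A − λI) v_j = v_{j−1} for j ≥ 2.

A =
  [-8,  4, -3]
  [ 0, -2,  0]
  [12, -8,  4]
A Jordan chain for λ = -2 of length 2:
v_1 = (-6, 0, 12)ᵀ
v_2 = (1, 0, 0)ᵀ

Let N = A − (-2)·I. We want v_2 with N^2 v_2 = 0 but N^1 v_2 ≠ 0; then v_{j-1} := N · v_j for j = 2, …, 2.

Pick v_2 = (1, 0, 0)ᵀ.
Then v_1 = N · v_2 = (-6, 0, 12)ᵀ.

Sanity check: (A − (-2)·I) v_1 = (0, 0, 0)ᵀ = 0. ✓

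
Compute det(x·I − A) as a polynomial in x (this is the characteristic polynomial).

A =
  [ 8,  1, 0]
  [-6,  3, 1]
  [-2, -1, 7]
x^3 - 18*x^2 + 108*x - 216

Expanding det(x·I − A) (e.g. by cofactor expansion or by noting that A is similar to its Jordan form J, which has the same characteristic polynomial as A) gives
  χ_A(x) = x^3 - 18*x^2 + 108*x - 216
which factors as (x - 6)^3. The eigenvalues (with algebraic multiplicities) are λ = 6 with multiplicity 3.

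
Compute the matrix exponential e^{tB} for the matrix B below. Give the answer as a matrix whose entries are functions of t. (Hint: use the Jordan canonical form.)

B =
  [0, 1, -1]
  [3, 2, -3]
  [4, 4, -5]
e^{tB} =
  [t*exp(-t) + exp(-t), t*exp(-t), -t*exp(-t)]
  [3*t*exp(-t), 3*t*exp(-t) + exp(-t), -3*t*exp(-t)]
  [4*t*exp(-t), 4*t*exp(-t), -4*t*exp(-t) + exp(-t)]

Strategy: write B = P · J · P⁻¹ where J is a Jordan canonical form, so e^{tB} = P · e^{tJ} · P⁻¹, and e^{tJ} can be computed block-by-block.

B has Jordan form
J =
  [-1,  1,  0]
  [ 0, -1,  0]
  [ 0,  0, -1]
(up to reordering of blocks).

Per-block formulas:
  For a 1×1 block at λ = -1: exp(t · [-1]) = [e^(-1t)].
  For a 2×2 Jordan block J_2(-1): exp(t · J_2(-1)) = e^(-1t)·(I + t·N), where N is the 2×2 nilpotent shift.

After assembling e^{tJ} and conjugating by P, we get:

e^{tB} =
  [t*exp(-t) + exp(-t), t*exp(-t), -t*exp(-t)]
  [3*t*exp(-t), 3*t*exp(-t) + exp(-t), -3*t*exp(-t)]
  [4*t*exp(-t), 4*t*exp(-t), -4*t*exp(-t) + exp(-t)]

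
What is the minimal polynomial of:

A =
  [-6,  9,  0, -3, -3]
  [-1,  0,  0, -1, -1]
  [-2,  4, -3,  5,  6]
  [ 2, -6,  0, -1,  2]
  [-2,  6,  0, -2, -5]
x^2 + 6*x + 9

The characteristic polynomial is χ_A(x) = (x + 3)^5, so the eigenvalues are known. The minimal polynomial is
  m_A(x) = Π_λ (x − λ)^{k_λ}
where k_λ is the size of the *largest* Jordan block for λ (equivalently, the smallest k with (A − λI)^k v = 0 for every generalised eigenvector v of λ).

  λ = -3: largest Jordan block has size 2, contributing (x + 3)^2

So m_A(x) = (x + 3)^2 = x^2 + 6*x + 9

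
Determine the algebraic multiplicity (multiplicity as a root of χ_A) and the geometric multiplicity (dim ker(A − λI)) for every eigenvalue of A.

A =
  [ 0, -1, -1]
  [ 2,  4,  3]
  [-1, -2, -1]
λ = 1: alg = 3, geom = 1

Step 1 — factor the characteristic polynomial to read off the algebraic multiplicities:
  χ_A(x) = (x - 1)^3

Step 2 — compute geometric multiplicities via the rank-nullity identity g(λ) = n − rank(A − λI):
  rank(A − (1)·I) = 2, so dim ker(A − (1)·I) = n − 2 = 1

Summary:
  λ = 1: algebraic multiplicity = 3, geometric multiplicity = 1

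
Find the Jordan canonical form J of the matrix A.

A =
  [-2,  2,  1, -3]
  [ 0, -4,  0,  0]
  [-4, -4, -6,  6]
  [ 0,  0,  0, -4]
J_2(-4) ⊕ J_1(-4) ⊕ J_1(-4)

The characteristic polynomial is
  det(x·I − A) = x^4 + 16*x^3 + 96*x^2 + 256*x + 256 = (x + 4)^4

Eigenvalues and multiplicities (the geometric multiplicity of λ is n − rank(A − λI), which equals the number of Jordan blocks for λ):
  λ = -4: algebraic multiplicity = 4, geometric multiplicity = 3

Determining the block sizes for each eigenvalue:
  λ = -4: 3 blocks summing to 4 forces exactly one block of size 2 and the rest size 1 → block sizes [2, 1, 1]

Assembling the blocks gives a Jordan form
J =
  [-4,  1,  0,  0]
  [ 0, -4,  0,  0]
  [ 0,  0, -4,  0]
  [ 0,  0,  0, -4]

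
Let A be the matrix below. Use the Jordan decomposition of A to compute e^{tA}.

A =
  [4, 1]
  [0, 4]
e^{tA} =
  [exp(4*t), t*exp(4*t)]
  [0, exp(4*t)]

Strategy: write A = P · J · P⁻¹ where J is a Jordan canonical form, so e^{tA} = P · e^{tJ} · P⁻¹, and e^{tJ} can be computed block-by-block.

A has Jordan form
J =
  [4, 1]
  [0, 4]
(up to reordering of blocks).

Per-block formulas:
  For a 2×2 Jordan block J_2(4): exp(t · J_2(4)) = e^(4t)·(I + t·N), where N is the 2×2 nilpotent shift.

After assembling e^{tJ} and conjugating by P, we get:

e^{tA} =
  [exp(4*t), t*exp(4*t)]
  [0, exp(4*t)]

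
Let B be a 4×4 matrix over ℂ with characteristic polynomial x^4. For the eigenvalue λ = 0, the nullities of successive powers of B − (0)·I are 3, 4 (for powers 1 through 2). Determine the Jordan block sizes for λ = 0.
Block sizes for λ = 0: [2, 1, 1]

From the dimensions of kernels of powers, the number of Jordan blocks of size at least j is d_j − d_{j−1} where d_j = dim ker(N^j) (with d_0 = 0). Computing the differences gives [3, 1].
The number of blocks of size exactly k is (#blocks of size ≥ k) − (#blocks of size ≥ k + 1), so the partition is: 2 block(s) of size 1, 1 block(s) of size 2.
In nonincreasing order the block sizes are [2, 1, 1].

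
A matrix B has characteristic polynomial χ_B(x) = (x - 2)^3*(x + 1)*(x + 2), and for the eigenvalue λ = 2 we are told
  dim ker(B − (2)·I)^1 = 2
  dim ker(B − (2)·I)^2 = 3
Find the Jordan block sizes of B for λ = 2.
Block sizes for λ = 2: [2, 1]

From the dimensions of kernels of powers, the number of Jordan blocks of size at least j is d_j − d_{j−1} where d_j = dim ker(N^j) (with d_0 = 0). Computing the differences gives [2, 1].
The number of blocks of size exactly k is (#blocks of size ≥ k) − (#blocks of size ≥ k + 1), so the partition is: 1 block(s) of size 1, 1 block(s) of size 2.
In nonincreasing order the block sizes are [2, 1].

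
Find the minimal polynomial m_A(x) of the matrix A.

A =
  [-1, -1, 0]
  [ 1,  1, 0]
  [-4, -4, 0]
x^2

The characteristic polynomial is χ_A(x) = x^3, so the eigenvalues are known. The minimal polynomial is
  m_A(x) = Π_λ (x − λ)^{k_λ}
where k_λ is the size of the *largest* Jordan block for λ (equivalently, the smallest k with (A − λI)^k v = 0 for every generalised eigenvector v of λ).

  λ = 0: largest Jordan block has size 2, contributing (x − 0)^2

So m_A(x) = x^2 = x^2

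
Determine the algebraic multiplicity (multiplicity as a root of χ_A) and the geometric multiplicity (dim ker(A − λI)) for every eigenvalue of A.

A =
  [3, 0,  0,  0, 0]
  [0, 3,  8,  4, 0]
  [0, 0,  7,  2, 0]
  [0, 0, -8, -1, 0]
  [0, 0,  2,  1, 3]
λ = 3: alg = 5, geom = 4

Step 1 — factor the characteristic polynomial to read off the algebraic multiplicities:
  χ_A(x) = (x - 3)^5

Step 2 — compute geometric multiplicities via the rank-nullity identity g(λ) = n − rank(A − λI):
  rank(A − (3)·I) = 1, so dim ker(A − (3)·I) = n − 1 = 4

Summary:
  λ = 3: algebraic multiplicity = 5, geometric multiplicity = 4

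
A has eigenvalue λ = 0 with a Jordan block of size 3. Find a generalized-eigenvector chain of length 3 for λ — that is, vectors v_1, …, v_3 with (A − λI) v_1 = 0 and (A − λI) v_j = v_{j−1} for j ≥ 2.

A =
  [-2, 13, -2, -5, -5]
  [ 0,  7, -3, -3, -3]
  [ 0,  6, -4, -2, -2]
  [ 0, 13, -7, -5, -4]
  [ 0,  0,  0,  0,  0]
A Jordan chain for λ = 0 of length 3:
v_1 = (-5, -3, -2, -5, 0)ᵀ
v_2 = (-5, -3, -2, -4, 0)ᵀ
v_3 = (0, 0, 0, 0, 1)ᵀ

Let N = A − (0)·I. We want v_3 with N^3 v_3 = 0 but N^2 v_3 ≠ 0; then v_{j-1} := N · v_j for j = 3, …, 2.

Pick v_3 = (0, 0, 0, 0, 1)ᵀ.
Then v_2 = N · v_3 = (-5, -3, -2, -4, 0)ᵀ.
Then v_1 = N · v_2 = (-5, -3, -2, -5, 0)ᵀ.

Sanity check: (A − (0)·I) v_1 = (0, 0, 0, 0, 0)ᵀ = 0. ✓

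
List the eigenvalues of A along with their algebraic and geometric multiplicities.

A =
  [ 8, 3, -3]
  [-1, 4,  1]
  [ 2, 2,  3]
λ = 5: alg = 3, geom = 2

Step 1 — factor the characteristic polynomial to read off the algebraic multiplicities:
  χ_A(x) = (x - 5)^3

Step 2 — compute geometric multiplicities via the rank-nullity identity g(λ) = n − rank(A − λI):
  rank(A − (5)·I) = 1, so dim ker(A − (5)·I) = n − 1 = 2

Summary:
  λ = 5: algebraic multiplicity = 3, geometric multiplicity = 2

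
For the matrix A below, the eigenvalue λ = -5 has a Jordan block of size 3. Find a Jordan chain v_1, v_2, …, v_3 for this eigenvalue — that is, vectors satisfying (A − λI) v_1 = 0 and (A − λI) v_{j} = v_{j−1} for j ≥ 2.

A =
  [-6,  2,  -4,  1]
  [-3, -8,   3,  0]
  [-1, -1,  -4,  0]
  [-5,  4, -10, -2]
A Jordan chain for λ = -5 of length 3:
v_1 = (-6, 9, 3, -12)ᵀ
v_2 = (-1, -3, -1, -5)ᵀ
v_3 = (1, 0, 0, 0)ᵀ

Let N = A − (-5)·I. We want v_3 with N^3 v_3 = 0 but N^2 v_3 ≠ 0; then v_{j-1} := N · v_j for j = 3, …, 2.

Pick v_3 = (1, 0, 0, 0)ᵀ.
Then v_2 = N · v_3 = (-1, -3, -1, -5)ᵀ.
Then v_1 = N · v_2 = (-6, 9, 3, -12)ᵀ.

Sanity check: (A − (-5)·I) v_1 = (0, 0, 0, 0)ᵀ = 0. ✓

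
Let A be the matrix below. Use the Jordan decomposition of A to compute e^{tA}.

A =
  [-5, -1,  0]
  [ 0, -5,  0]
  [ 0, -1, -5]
e^{tA} =
  [exp(-5*t), -t*exp(-5*t), 0]
  [0, exp(-5*t), 0]
  [0, -t*exp(-5*t), exp(-5*t)]

Strategy: write A = P · J · P⁻¹ where J is a Jordan canonical form, so e^{tA} = P · e^{tJ} · P⁻¹, and e^{tJ} can be computed block-by-block.

A has Jordan form
J =
  [-5,  1,  0]
  [ 0, -5,  0]
  [ 0,  0, -5]
(up to reordering of blocks).

Per-block formulas:
  For a 2×2 Jordan block J_2(-5): exp(t · J_2(-5)) = e^(-5t)·(I + t·N), where N is the 2×2 nilpotent shift.
  For a 1×1 block at λ = -5: exp(t · [-5]) = [e^(-5t)].

After assembling e^{tJ} and conjugating by P, we get:

e^{tA} =
  [exp(-5*t), -t*exp(-5*t), 0]
  [0, exp(-5*t), 0]
  [0, -t*exp(-5*t), exp(-5*t)]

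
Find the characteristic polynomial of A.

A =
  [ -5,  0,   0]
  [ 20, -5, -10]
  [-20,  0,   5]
x^3 + 5*x^2 - 25*x - 125

Expanding det(x·I − A) (e.g. by cofactor expansion or by noting that A is similar to its Jordan form J, which has the same characteristic polynomial as A) gives
  χ_A(x) = x^3 + 5*x^2 - 25*x - 125
which factors as (x - 5)*(x + 5)^2. The eigenvalues (with algebraic multiplicities) are λ = -5 with multiplicity 2, λ = 5 with multiplicity 1.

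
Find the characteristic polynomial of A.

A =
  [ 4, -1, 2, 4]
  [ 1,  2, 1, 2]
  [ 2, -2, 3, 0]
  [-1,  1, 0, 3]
x^4 - 12*x^3 + 54*x^2 - 108*x + 81

Expanding det(x·I − A) (e.g. by cofactor expansion or by noting that A is similar to its Jordan form J, which has the same characteristic polynomial as A) gives
  χ_A(x) = x^4 - 12*x^3 + 54*x^2 - 108*x + 81
which factors as (x - 3)^4. The eigenvalues (with algebraic multiplicities) are λ = 3 with multiplicity 4.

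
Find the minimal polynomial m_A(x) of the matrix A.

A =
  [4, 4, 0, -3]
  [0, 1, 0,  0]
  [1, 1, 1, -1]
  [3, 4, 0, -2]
x^2 - 2*x + 1

The characteristic polynomial is χ_A(x) = (x - 1)^4, so the eigenvalues are known. The minimal polynomial is
  m_A(x) = Π_λ (x − λ)^{k_λ}
where k_λ is the size of the *largest* Jordan block for λ (equivalently, the smallest k with (A − λI)^k v = 0 for every generalised eigenvector v of λ).

  λ = 1: largest Jordan block has size 2, contributing (x − 1)^2

So m_A(x) = (x - 1)^2 = x^2 - 2*x + 1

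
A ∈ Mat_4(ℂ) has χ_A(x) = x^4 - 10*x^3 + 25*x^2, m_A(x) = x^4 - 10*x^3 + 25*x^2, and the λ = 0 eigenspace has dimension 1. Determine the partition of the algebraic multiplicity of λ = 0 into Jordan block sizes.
Block sizes for λ = 0: [2]

Step 1 — from the characteristic polynomial, algebraic multiplicity of λ = 0 is 2. From dim ker(A − (0)·I) = 1, there are exactly 1 Jordan blocks for λ = 0.
Step 2 — from the minimal polynomial, the factor (x − 0)^2 tells us the largest block for λ = 0 has size 2.
Step 3 — with total size 2, 1 blocks, and largest block 2, the block sizes (in nonincreasing order) are [2].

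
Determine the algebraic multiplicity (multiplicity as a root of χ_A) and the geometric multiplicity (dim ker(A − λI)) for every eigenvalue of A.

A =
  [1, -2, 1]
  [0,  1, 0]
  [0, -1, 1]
λ = 1: alg = 3, geom = 1

Step 1 — factor the characteristic polynomial to read off the algebraic multiplicities:
  χ_A(x) = (x - 1)^3

Step 2 — compute geometric multiplicities via the rank-nullity identity g(λ) = n − rank(A − λI):
  rank(A − (1)·I) = 2, so dim ker(A − (1)·I) = n − 2 = 1

Summary:
  λ = 1: algebraic multiplicity = 3, geometric multiplicity = 1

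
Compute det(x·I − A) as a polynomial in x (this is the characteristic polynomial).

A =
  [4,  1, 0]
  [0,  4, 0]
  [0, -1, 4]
x^3 - 12*x^2 + 48*x - 64

Expanding det(x·I − A) (e.g. by cofactor expansion or by noting that A is similar to its Jordan form J, which has the same characteristic polynomial as A) gives
  χ_A(x) = x^3 - 12*x^2 + 48*x - 64
which factors as (x - 4)^3. The eigenvalues (with algebraic multiplicities) are λ = 4 with multiplicity 3.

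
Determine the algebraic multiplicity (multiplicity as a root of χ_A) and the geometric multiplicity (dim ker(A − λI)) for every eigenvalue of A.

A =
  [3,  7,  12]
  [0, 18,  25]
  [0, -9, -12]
λ = 3: alg = 3, geom = 1

Step 1 — factor the characteristic polynomial to read off the algebraic multiplicities:
  χ_A(x) = (x - 3)^3

Step 2 — compute geometric multiplicities via the rank-nullity identity g(λ) = n − rank(A − λI):
  rank(A − (3)·I) = 2, so dim ker(A − (3)·I) = n − 2 = 1

Summary:
  λ = 3: algebraic multiplicity = 3, geometric multiplicity = 1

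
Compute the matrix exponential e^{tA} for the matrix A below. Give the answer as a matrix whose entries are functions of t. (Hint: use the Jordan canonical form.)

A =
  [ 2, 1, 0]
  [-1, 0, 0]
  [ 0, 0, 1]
e^{tA} =
  [t*exp(t) + exp(t), t*exp(t), 0]
  [-t*exp(t), -t*exp(t) + exp(t), 0]
  [0, 0, exp(t)]

Strategy: write A = P · J · P⁻¹ where J is a Jordan canonical form, so e^{tA} = P · e^{tJ} · P⁻¹, and e^{tJ} can be computed block-by-block.

A has Jordan form
J =
  [1, 1, 0]
  [0, 1, 0]
  [0, 0, 1]
(up to reordering of blocks).

Per-block formulas:
  For a 2×2 Jordan block J_2(1): exp(t · J_2(1)) = e^(1t)·(I + t·N), where N is the 2×2 nilpotent shift.
  For a 1×1 block at λ = 1: exp(t · [1]) = [e^(1t)].

After assembling e^{tJ} and conjugating by P, we get:

e^{tA} =
  [t*exp(t) + exp(t), t*exp(t), 0]
  [-t*exp(t), -t*exp(t) + exp(t), 0]
  [0, 0, exp(t)]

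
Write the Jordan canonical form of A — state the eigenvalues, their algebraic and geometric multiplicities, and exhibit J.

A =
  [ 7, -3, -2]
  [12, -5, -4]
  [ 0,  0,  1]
J_2(1) ⊕ J_1(1)

The characteristic polynomial is
  det(x·I − A) = x^3 - 3*x^2 + 3*x - 1 = (x - 1)^3

Eigenvalues and multiplicities (the geometric multiplicity of λ is n − rank(A − λI), which equals the number of Jordan blocks for λ):
  λ = 1: algebraic multiplicity = 3, geometric multiplicity = 2

Determining the block sizes for each eigenvalue:
  λ = 1: 2 blocks summing to 3 forces exactly one block of size 2 and the rest size 1 → block sizes [2, 1]

Assembling the blocks gives a Jordan form
J =
  [1, 1, 0]
  [0, 1, 0]
  [0, 0, 1]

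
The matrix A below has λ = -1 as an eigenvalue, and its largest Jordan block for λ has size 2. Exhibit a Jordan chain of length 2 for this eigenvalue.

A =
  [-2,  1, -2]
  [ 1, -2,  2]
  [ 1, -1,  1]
A Jordan chain for λ = -1 of length 2:
v_1 = (-1, 1, 1)ᵀ
v_2 = (1, 0, 0)ᵀ

Let N = A − (-1)·I. We want v_2 with N^2 v_2 = 0 but N^1 v_2 ≠ 0; then v_{j-1} := N · v_j for j = 2, …, 2.

Pick v_2 = (1, 0, 0)ᵀ.
Then v_1 = N · v_2 = (-1, 1, 1)ᵀ.

Sanity check: (A − (-1)·I) v_1 = (0, 0, 0)ᵀ = 0. ✓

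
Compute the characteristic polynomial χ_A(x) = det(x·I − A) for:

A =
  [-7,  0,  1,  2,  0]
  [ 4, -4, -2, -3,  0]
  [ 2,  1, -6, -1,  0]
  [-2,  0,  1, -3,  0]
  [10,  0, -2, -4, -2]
x^5 + 22*x^4 + 190*x^3 + 800*x^2 + 1625*x + 1250

Expanding det(x·I − A) (e.g. by cofactor expansion or by noting that A is similar to its Jordan form J, which has the same characteristic polynomial as A) gives
  χ_A(x) = x^5 + 22*x^4 + 190*x^3 + 800*x^2 + 1625*x + 1250
which factors as (x + 2)*(x + 5)^4. The eigenvalues (with algebraic multiplicities) are λ = -5 with multiplicity 4, λ = -2 with multiplicity 1.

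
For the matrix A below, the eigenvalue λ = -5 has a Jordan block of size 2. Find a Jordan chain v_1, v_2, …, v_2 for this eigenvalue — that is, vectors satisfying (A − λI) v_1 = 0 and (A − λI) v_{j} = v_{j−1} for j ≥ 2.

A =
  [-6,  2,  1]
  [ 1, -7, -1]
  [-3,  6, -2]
A Jordan chain for λ = -5 of length 2:
v_1 = (-1, 1, -3)ᵀ
v_2 = (1, 0, 0)ᵀ

Let N = A − (-5)·I. We want v_2 with N^2 v_2 = 0 but N^1 v_2 ≠ 0; then v_{j-1} := N · v_j for j = 2, …, 2.

Pick v_2 = (1, 0, 0)ᵀ.
Then v_1 = N · v_2 = (-1, 1, -3)ᵀ.

Sanity check: (A − (-5)·I) v_1 = (0, 0, 0)ᵀ = 0. ✓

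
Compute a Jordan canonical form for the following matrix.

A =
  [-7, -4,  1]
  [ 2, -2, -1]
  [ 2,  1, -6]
J_3(-5)

The characteristic polynomial is
  det(x·I − A) = x^3 + 15*x^2 + 75*x + 125 = (x + 5)^3

Eigenvalues and multiplicities (the geometric multiplicity of λ is n − rank(A − λI), which equals the number of Jordan blocks for λ):
  λ = -5: algebraic multiplicity = 3, geometric multiplicity = 1

Determining the block sizes for each eigenvalue:
  λ = -5: one block (gm = 1), so the single block has size am = 3 → block sizes [3]

Assembling the blocks gives a Jordan form
J =
  [-5,  1,  0]
  [ 0, -5,  1]
  [ 0,  0, -5]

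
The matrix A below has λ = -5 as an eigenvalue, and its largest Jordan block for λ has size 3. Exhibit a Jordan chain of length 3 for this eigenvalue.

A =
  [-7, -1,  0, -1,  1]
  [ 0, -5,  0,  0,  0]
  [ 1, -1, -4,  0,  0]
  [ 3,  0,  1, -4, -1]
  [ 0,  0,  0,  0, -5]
A Jordan chain for λ = -5 of length 3:
v_1 = (1, 0, -1, -2, 0)ᵀ
v_2 = (-2, 0, 1, 3, 0)ᵀ
v_3 = (1, 0, 0, 0, 0)ᵀ

Let N = A − (-5)·I. We want v_3 with N^3 v_3 = 0 but N^2 v_3 ≠ 0; then v_{j-1} := N · v_j for j = 3, …, 2.

Pick v_3 = (1, 0, 0, 0, 0)ᵀ.
Then v_2 = N · v_3 = (-2, 0, 1, 3, 0)ᵀ.
Then v_1 = N · v_2 = (1, 0, -1, -2, 0)ᵀ.

Sanity check: (A − (-5)·I) v_1 = (0, 0, 0, 0, 0)ᵀ = 0. ✓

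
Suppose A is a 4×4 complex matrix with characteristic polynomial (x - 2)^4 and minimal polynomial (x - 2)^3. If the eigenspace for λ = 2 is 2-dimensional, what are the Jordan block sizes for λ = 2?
Block sizes for λ = 2: [3, 1]

Step 1 — from the characteristic polynomial, algebraic multiplicity of λ = 2 is 4. From dim ker(A − (2)·I) = 2, there are exactly 2 Jordan blocks for λ = 2.
Step 2 — from the minimal polynomial, the factor (x − 2)^3 tells us the largest block for λ = 2 has size 3.
Step 3 — with total size 4, 2 blocks, and largest block 3, the block sizes (in nonincreasing order) are [3, 1].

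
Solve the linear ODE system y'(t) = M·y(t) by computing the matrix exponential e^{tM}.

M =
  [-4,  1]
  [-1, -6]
e^{tM} =
  [t*exp(-5*t) + exp(-5*t), t*exp(-5*t)]
  [-t*exp(-5*t), -t*exp(-5*t) + exp(-5*t)]

Strategy: write M = P · J · P⁻¹ where J is a Jordan canonical form, so e^{tM} = P · e^{tJ} · P⁻¹, and e^{tJ} can be computed block-by-block.

M has Jordan form
J =
  [-5,  1]
  [ 0, -5]
(up to reordering of blocks).

Per-block formulas:
  For a 2×2 Jordan block J_2(-5): exp(t · J_2(-5)) = e^(-5t)·(I + t·N), where N is the 2×2 nilpotent shift.

After assembling e^{tJ} and conjugating by P, we get:

e^{tM} =
  [t*exp(-5*t) + exp(-5*t), t*exp(-5*t)]
  [-t*exp(-5*t), -t*exp(-5*t) + exp(-5*t)]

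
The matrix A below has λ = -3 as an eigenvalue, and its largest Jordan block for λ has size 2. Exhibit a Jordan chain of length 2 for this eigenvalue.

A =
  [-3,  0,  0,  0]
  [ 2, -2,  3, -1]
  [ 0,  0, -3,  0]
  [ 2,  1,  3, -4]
A Jordan chain for λ = -3 of length 2:
v_1 = (0, 2, 0, 2)ᵀ
v_2 = (1, 0, 0, 0)ᵀ

Let N = A − (-3)·I. We want v_2 with N^2 v_2 = 0 but N^1 v_2 ≠ 0; then v_{j-1} := N · v_j for j = 2, …, 2.

Pick v_2 = (1, 0, 0, 0)ᵀ.
Then v_1 = N · v_2 = (0, 2, 0, 2)ᵀ.

Sanity check: (A − (-3)·I) v_1 = (0, 0, 0, 0)ᵀ = 0. ✓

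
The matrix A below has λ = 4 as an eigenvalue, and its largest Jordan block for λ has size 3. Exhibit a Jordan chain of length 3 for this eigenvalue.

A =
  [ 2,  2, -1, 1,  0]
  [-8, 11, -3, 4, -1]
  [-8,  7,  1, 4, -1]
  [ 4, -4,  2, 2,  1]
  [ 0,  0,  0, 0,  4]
A Jordan chain for λ = 4 of length 3:
v_1 = (-1, -4, -4, 2, 0)ᵀ
v_2 = (2, 7, 7, -4, 0)ᵀ
v_3 = (0, 1, 0, 0, 0)ᵀ

Let N = A − (4)·I. We want v_3 with N^3 v_3 = 0 but N^2 v_3 ≠ 0; then v_{j-1} := N · v_j for j = 3, …, 2.

Pick v_3 = (0, 1, 0, 0, 0)ᵀ.
Then v_2 = N · v_3 = (2, 7, 7, -4, 0)ᵀ.
Then v_1 = N · v_2 = (-1, -4, -4, 2, 0)ᵀ.

Sanity check: (A − (4)·I) v_1 = (0, 0, 0, 0, 0)ᵀ = 0. ✓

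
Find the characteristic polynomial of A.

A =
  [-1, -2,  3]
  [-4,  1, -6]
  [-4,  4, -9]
x^3 + 9*x^2 + 27*x + 27

Expanding det(x·I − A) (e.g. by cofactor expansion or by noting that A is similar to its Jordan form J, which has the same characteristic polynomial as A) gives
  χ_A(x) = x^3 + 9*x^2 + 27*x + 27
which factors as (x + 3)^3. The eigenvalues (with algebraic multiplicities) are λ = -3 with multiplicity 3.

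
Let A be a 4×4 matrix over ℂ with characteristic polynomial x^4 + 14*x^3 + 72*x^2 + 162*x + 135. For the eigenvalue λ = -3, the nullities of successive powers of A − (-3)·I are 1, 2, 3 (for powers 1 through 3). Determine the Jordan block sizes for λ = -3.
Block sizes for λ = -3: [3]

From the dimensions of kernels of powers, the number of Jordan blocks of size at least j is d_j − d_{j−1} where d_j = dim ker(N^j) (with d_0 = 0). Computing the differences gives [1, 1, 1].
The number of blocks of size exactly k is (#blocks of size ≥ k) − (#blocks of size ≥ k + 1), so the partition is: 1 block(s) of size 3.
In nonincreasing order the block sizes are [3].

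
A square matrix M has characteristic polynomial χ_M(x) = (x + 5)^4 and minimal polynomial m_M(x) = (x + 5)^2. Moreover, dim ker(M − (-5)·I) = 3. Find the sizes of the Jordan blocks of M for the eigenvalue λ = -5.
Block sizes for λ = -5: [2, 1, 1]

Step 1 — from the characteristic polynomial, algebraic multiplicity of λ = -5 is 4. From dim ker(M − (-5)·I) = 3, there are exactly 3 Jordan blocks for λ = -5.
Step 2 — from the minimal polynomial, the factor (x + 5)^2 tells us the largest block for λ = -5 has size 2.
Step 3 — with total size 4, 3 blocks, and largest block 2, the block sizes (in nonincreasing order) are [2, 1, 1].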